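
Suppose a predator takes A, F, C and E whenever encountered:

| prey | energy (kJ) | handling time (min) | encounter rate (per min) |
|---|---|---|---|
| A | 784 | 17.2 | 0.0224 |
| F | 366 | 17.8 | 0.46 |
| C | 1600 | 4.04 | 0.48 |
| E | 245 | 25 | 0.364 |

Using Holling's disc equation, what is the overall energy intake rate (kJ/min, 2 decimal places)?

50.61 kJ/min

R = Σλ_iE_i / (1 + Σλ_ih_i)
Numerator: 0.0224×784 + 0.46×366 + 0.48×1600 + 0.364×245 = 1043
Denominator: 1 + 0.0224×17.2 + 0.46×17.8 + 0.48×4.04 + 0.364×25 = 20.61
R = 1043/20.61 = 50.61 kJ/min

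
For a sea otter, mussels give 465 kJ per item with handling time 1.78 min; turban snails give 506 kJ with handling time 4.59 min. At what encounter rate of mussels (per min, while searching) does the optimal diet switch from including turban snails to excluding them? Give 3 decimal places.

0.410 per min

Drop turban snails once their profitability E₂/h₂ falls below the rate achievable on mussels alone: E₂/h₂ = λE₁/(1 + λh₁).
Solve for λ: λE₁h₂ = E₂(1 + λh₁) → λ(E₁h₂ − E₂h₁) = E₂ → λ = E₂/(E₁h₂ − E₂h₁).
λ = 506/(465×4.59 − 506×1.78) = 506/1234 = 0.4102 per min.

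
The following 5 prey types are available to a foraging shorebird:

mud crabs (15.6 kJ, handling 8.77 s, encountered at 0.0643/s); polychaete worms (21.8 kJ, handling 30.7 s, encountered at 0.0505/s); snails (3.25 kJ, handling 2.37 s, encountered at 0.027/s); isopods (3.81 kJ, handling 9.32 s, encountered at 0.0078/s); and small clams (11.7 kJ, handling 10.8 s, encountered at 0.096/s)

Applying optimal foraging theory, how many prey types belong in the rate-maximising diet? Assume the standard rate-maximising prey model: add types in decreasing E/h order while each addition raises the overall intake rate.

3

E/h in descending order: mud crabs 1.78, snails 1.37, small clams 1.08, polychaete worms 0.71, isopods 0.409 kJ/s. The optimal diet is the largest prefix of this list for which every included type satisfies E_i/h_i > R on the types above it.
Rate on top 1: 0.6414. snails: 1.37 > 0.6414 → include.
Rate on top 2: 0.6701. small clams: 1.08 > 0.6701 → include.
Rate on top 3: 0.8309. polychaete worms: 0.71 < 0.8309 → exclude; stop.
Optimal diet: mud crabs, snails, small clams — 3 of 5 types.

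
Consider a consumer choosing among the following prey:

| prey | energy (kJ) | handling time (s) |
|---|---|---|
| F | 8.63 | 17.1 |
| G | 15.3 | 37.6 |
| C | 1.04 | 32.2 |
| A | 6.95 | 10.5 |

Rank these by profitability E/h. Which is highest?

A

In descending order of E/h:
A: 6.95/10.5 = 0.662 kJ/s
F: 8.63/17.1 = 0.505 kJ/s
G: 15.3/37.6 = 0.407 kJ/s
C: 1.04/32.2 = 0.0323 kJ/s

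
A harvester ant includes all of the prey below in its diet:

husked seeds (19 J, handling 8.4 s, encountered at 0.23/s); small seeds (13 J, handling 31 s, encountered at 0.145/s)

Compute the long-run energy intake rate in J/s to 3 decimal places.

R = Σλ_iE_i / (1 + Σλ_ih_i)
Numerator: 0.23×19 + 0.145×13 = 6.255
Denominator: 1 + 0.23×8.4 + 0.145×31 = 7.427
R = 6.255/7.427 = 0.8422 J/s

0.842 J/s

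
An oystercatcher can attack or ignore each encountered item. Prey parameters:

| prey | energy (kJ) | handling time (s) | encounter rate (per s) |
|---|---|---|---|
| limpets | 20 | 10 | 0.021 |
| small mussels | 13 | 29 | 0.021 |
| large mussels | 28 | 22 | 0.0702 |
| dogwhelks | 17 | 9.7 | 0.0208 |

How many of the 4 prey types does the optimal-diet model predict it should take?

3

Profitabilities (E/h, kJ/s): limpets 2, dogwhelks 1.75, large mussels 1.27, small mussels 0.448. Add prey in this order while the next type's profitability exceeds the intake rate on those already taken.
Rate on top 1: 0.3471. dogwhelks: 1.75 > 0.3471 → include.
Rate on top 2: 0.548. large mussels: 1.27 > 0.548 → include.
Rate on top 3: 0.9266. small mussels: 0.448 < 0.9266 → exclude; stop.
Optimal diet: limpets, dogwhelks, large mussels — 3 of 4 types.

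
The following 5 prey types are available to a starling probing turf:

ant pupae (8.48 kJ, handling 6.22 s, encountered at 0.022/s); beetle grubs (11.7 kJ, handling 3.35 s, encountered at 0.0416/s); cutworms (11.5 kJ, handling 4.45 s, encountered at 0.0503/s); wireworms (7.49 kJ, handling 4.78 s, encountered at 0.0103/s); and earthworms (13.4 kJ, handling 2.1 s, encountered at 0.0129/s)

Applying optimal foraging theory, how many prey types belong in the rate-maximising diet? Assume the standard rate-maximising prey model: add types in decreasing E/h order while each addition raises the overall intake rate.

Rank by E/h (kJ/s): earthworms 6.38, beetle grubs 3.49, cutworms 2.58, wireworms 1.57, ant pupae 1.36. Include each in turn until the next type's E/h falls below the running intake rate.
Rate on top 1: 0.1683. beetle grubs: 3.49 > 0.1683 → include.
Rate on top 2: 0.5655. cutworms: 2.58 > 0.5655 → include.
Rate on top 3: 0.8905. wireworms: 1.57 > 0.8905 → include.
Rate on top 4: 0.9136. ant pupae: 1.36 > 0.9136 → include.
Optimal diet: earthworms, beetle grubs, cutworms, wireworms, ant pupae — 5 of 5 types.

5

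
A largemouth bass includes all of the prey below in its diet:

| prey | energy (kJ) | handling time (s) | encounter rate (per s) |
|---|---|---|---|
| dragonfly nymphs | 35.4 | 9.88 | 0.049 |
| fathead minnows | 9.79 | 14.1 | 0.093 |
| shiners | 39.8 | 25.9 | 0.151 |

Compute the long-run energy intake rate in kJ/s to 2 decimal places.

R = (0.049×35.4 + 0.093×9.79 + 0.151×39.8) / (1 + 0.049×9.88 + 0.093×14.1 + 0.151×25.9) = 8.655/6.706 = 1.291 kJ/s.

1.29 kJ/s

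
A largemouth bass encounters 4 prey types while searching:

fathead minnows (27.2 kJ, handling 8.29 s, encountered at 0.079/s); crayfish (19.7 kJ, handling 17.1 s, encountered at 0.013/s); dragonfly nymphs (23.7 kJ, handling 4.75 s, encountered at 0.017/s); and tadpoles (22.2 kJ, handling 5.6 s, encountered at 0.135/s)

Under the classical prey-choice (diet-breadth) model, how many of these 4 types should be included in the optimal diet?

Rank by E/h (kJ/s): dragonfly nymphs 4.99, tadpoles 3.96, fathead minnows 3.28, crayfish 1.15. Include each in turn until the next type's E/h falls below the running intake rate.
Rate on top 1: 0.3728. tadpoles: 3.96 > 0.3728 → include.
Rate on top 2: 1.851. fathead minnows: 3.28 > 1.851 → include.
Rate on top 3: 2.227. crayfish: 1.15 < 2.227 → exclude; stop.
Optimal diet: dragonfly nymphs, tadpoles, fathead minnows — 3 of 4 types.

3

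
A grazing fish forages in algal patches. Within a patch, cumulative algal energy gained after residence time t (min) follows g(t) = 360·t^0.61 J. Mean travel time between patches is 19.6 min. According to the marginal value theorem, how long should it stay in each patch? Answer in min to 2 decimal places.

30.66 min

Optimal t* satisfies g'(t*) = g(t*)/(T + t*).
g'(t) = 0.61·360·t^-0.39. Setting 0.61·360·t^-0.39 = 360·t^0.61/(19.6+t) gives 0.61(19.6+t) = t, so 0.39·t = 0.61×19.6.
t* = 0.61×19.6/0.39 = 30.66 min.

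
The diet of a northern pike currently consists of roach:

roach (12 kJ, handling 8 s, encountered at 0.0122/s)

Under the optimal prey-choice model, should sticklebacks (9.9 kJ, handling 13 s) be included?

Yes

Intake rate on the current diet: R = (0.0122×12) / (1 + 0.0122×8) = 0.1464/1.098 = 0.1334 kJ/s.
Profitability of sticklebacks: 9.9/13 = 0.7615 kJ/s.
Since 0.7615 > R, including sticklebacks increases the long-run rate.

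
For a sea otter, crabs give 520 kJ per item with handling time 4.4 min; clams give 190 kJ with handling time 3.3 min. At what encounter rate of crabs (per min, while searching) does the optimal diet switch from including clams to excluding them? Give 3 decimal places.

At the threshold, the rate on crabs alone equals the profitability of clams: λ·520/(1 + λ·4.4) = 190/3.3 = 57.58.
Rearranging, λ(520 − 57.58×4.4) = 57.58, so λ = 57.58/266.7 = 0.2159 per min.

0.216 per min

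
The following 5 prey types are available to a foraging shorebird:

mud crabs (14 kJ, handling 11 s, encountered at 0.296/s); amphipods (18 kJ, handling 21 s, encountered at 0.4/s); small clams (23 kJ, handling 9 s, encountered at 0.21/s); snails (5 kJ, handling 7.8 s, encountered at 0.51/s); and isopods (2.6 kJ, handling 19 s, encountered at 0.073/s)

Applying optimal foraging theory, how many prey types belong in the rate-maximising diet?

Profitabilities (E/h, kJ/s): small clams 2.56, mud crabs 1.27, amphipods 0.857, snails 0.641, isopods 0.137. Add prey in this order while the next type's profitability exceeds the intake rate on those already taken.
Rate on top 1: 1.671. mud crabs: 1.27 < 1.671 → exclude; stop.
Optimal diet: small clams — 1 of 5 types.

1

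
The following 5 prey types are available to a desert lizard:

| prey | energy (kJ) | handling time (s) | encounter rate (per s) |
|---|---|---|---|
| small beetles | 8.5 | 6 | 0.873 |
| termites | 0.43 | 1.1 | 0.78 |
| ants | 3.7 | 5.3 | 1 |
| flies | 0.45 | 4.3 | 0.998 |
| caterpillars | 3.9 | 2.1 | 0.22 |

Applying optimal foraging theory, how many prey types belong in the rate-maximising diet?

2

Rank by E/h (kJ/s): caterpillars 1.86, small beetles 1.42, ants 0.698, termites 0.391, flies 0.105. Include each in turn until the next type's E/h falls below the running intake rate.
Rate on top 1: 0.5869. small beetles: 1.42 > 0.5869 → include.
Rate on top 2: 1.236. ants: 0.698 < 1.236 → exclude; stop.
Optimal diet: caterpillars, small beetles — 2 of 5 types.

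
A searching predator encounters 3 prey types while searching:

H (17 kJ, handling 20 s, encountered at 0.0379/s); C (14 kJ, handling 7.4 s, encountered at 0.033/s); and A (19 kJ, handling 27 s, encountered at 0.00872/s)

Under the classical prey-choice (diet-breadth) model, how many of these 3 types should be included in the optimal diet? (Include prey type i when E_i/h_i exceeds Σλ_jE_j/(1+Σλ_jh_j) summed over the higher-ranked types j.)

3

E/h in descending order: C 1.89, H 0.85, A 0.704 kJ/s. The optimal diet is the largest prefix of this list for which every included type satisfies E_i/h_i > R on the types above it.
Rate on top 1: 0.3713. H: 0.85 > 0.3713 → include.
Rate on top 2: 0.5525. A: 0.704 > 0.5525 → include.
Optimal diet: C, H, A — 3 of 3 types.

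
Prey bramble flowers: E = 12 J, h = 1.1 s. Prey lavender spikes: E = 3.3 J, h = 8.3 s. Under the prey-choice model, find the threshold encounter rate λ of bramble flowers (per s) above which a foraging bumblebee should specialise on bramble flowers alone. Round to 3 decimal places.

At the threshold, the rate on bramble flowers alone equals the profitability of lavender spikes: λ·12/(1 + λ·1.1) = 3.3/8.3 = 0.3976.
Rearranging, λ(12 − 0.3976×1.1) = 0.3976, so λ = 0.3976/11.56 = 0.03439 per s.

0.034 per s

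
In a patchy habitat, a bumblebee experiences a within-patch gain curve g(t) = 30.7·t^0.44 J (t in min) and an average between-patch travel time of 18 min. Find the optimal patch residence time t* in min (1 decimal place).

14.1 min

Optimal t* satisfies g'(t*) = g(t*)/(T + t*).
g'(t) = 0.44·30.7·t^-0.56. Setting 0.44·30.7·t^-0.56 = 30.7·t^0.44/(18+t) gives 0.44(18+t) = t, so 0.56·t = 0.44×18.
t* = 0.44×18/0.56 = 14.14 min.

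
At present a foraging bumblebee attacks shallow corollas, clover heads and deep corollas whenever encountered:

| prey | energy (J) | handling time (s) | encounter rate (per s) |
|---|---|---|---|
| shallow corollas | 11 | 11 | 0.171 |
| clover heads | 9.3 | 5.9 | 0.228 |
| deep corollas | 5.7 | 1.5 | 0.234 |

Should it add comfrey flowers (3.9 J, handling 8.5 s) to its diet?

On shallow corollas, clover heads and deep corollas alone, R = ΣλE/(1+Σλh) = 5.335/4.577 = 1.166 J/s.
comfrey flowers: E/h = 3.9/8.5 = 0.4588 J/s.
Since 0.4588 < R, time spent handling comfrey flowers is better spent searching.

No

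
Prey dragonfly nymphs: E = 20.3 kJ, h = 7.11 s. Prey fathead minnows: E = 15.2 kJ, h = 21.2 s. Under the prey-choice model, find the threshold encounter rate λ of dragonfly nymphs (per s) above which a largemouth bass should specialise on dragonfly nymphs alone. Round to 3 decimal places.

0.047 per s

The zero-one rule: include fathead minnows iff E₂/h₂ > λE₁/(1+λh₁). Equality gives the switch point.
λE₁h₂ = E₂ + λE₂h₁ ⇒ λ = E₂/(E₁h₂ − E₂h₁) = 15.2/(430.4 − 108.1) = 0.04716 per s.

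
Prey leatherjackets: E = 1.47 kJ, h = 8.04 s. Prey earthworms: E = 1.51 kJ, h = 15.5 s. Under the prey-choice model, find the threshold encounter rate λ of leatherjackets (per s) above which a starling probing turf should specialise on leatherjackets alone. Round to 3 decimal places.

At the threshold, the rate on leatherjackets alone equals the profitability of earthworms: λ·1.47/(1 + λ·8.04) = 1.51/15.5 = 0.09742.
Rearranging, λ(1.47 − 0.09742×8.04) = 0.09742, so λ = 0.09742/0.6867 = 0.1419 per s.

0.142 per s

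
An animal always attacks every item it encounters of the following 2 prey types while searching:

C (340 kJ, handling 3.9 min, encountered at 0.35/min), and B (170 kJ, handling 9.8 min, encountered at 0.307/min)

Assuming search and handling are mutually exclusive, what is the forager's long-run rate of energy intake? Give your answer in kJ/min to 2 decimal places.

31.86 kJ/min

R = (0.35×340 + 0.307×170) / (1 + 0.35×3.9 + 0.307×9.8) = 171.2/5.374 = 31.86 kJ/min.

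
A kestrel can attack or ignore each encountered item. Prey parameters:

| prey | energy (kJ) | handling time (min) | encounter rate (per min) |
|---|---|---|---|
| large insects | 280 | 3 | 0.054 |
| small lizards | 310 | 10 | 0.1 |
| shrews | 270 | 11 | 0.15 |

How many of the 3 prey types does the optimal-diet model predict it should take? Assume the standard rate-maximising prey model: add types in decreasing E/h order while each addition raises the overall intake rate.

E/h in descending order: large insects 93.3, small lizards 31, shrews 24.5 kJ/min. The optimal diet is the largest prefix of this list for which every included type satisfies E_i/h_i > R on the types above it.
Rate on top 1: 13.01. small lizards: 31 > 13.01 → include.
Rate on top 2: 21.33. shrews: 24.5 > 21.33 → include.
Optimal diet: large insects, small lizards, shrews — 3 of 3 types.

3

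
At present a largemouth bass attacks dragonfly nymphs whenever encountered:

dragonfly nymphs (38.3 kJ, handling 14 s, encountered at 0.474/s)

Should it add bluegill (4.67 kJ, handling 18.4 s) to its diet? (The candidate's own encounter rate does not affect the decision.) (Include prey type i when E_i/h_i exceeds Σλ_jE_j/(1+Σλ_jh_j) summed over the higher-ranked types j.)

No

On dragonfly nymphs alone, R = ΣλE/(1+Σλh) = 18.15/7.636 = 2.377 kJ/s.
Profitability of bluegill: 4.67/18.4 = 0.2538 kJ/s.
0.2538 < 2.377, so adding bluegill would lower the average — exclude it.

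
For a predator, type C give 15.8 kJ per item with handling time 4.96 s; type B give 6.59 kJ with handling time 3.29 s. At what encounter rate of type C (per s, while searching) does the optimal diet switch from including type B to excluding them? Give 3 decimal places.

Drop type B once their profitability E₂/h₂ falls below the rate achievable on type C alone: E₂/h₂ = λE₁/(1 + λh₁).
Solve for λ: λE₁h₂ = E₂(1 + λh₁) → λ(E₁h₂ − E₂h₁) = E₂ → λ = E₂/(E₁h₂ − E₂h₁).
λ = 6.59/(15.8×3.29 − 6.59×4.96) = 6.59/19.3 = 0.3415 per s.

0.342 per s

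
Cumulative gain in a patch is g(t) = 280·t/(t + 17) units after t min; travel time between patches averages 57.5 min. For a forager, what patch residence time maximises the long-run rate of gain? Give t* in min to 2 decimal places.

Maximise g(t)/(T+t): set derivative to zero → g'(t)(T+t) = g(t).
g'(t) = 280·17/(t + 17)². Setting 280·17/(t+17)² = 280t/[(t+17)(57.5+t)] gives 17(57.5+t) = t(t+17), so t² = 17×57.5 = 977.5.
t* = √977.5 = 31.26 min.

31.26 min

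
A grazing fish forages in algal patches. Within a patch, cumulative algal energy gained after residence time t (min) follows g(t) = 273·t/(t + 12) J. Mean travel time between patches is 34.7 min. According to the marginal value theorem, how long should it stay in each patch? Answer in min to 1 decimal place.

Optimal t* satisfies g'(t*) = g(t*)/(T + t*).
g'(t) = 273·12/(t + 12)². Setting 273·12/(t+12)² = 273t/[(t+12)(34.7+t)] gives 12(34.7+t) = t(t+12), so t² = 12×34.7 = 416.4.
t* = √416.4 = 20.41 min.

20.4 min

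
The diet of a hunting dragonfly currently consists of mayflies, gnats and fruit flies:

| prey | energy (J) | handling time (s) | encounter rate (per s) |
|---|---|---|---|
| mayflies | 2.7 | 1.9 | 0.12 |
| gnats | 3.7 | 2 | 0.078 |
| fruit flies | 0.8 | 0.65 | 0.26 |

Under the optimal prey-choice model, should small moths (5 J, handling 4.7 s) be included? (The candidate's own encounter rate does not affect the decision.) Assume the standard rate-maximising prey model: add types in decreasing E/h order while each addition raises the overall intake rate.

Intake rate on the current diet: R = (0.12×2.7 + 0.078×3.7 + 0.26×0.8) / (1 + 0.12×1.9 + 0.078×2 + 0.26×0.65) = 0.8206/1.553 = 0.5284 J/s.
Profitability of small moths: 5/4.7 = 1.064 J/s.
Since 1.064 > R, including small moths increases the long-run rate.

Yes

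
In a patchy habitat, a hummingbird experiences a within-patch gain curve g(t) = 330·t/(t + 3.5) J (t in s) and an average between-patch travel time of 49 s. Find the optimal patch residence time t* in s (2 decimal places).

13.10 s

By the marginal value theorem, leave when the instantaneous gain rate g'(t) equals the habitat-wide average g(t)/(T + t).
g'(t) = 330·3.5/(t + 3.5)². Setting 330·3.5/(t+3.5)² = 330t/[(t+3.5)(49+t)] gives 3.5(49+t) = t(t+3.5), so t² = 3.5×49 = 171.5.
t* = √171.5 = 13.1 s.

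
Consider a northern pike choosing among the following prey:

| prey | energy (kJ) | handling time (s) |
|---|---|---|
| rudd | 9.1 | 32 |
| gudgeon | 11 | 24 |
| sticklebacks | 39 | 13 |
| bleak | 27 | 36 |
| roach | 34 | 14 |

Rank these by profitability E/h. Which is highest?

Profitability E/h (kJ/s): rudd = 9.1/32 = 0.284, gudgeon = 11/24 = 0.458, sticklebacks = 39/13 = 3, bleak = 27/36 = 0.75, roach = 34/14 = 2.43.
Ranked: sticklebacks > roach > bleak > gudgeon > rudd.

sticklebacks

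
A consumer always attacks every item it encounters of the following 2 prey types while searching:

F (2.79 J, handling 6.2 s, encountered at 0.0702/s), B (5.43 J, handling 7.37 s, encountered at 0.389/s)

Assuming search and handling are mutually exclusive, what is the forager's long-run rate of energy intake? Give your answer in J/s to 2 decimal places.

R = Σλ_iE_i / (1 + Σλ_ih_i)
Numerator: 0.0702×2.79 + 0.389×5.43 = 2.308
Denominator: 1 + 0.0702×6.2 + 0.389×7.37 = 4.302
R = 2.308/4.302 = 0.5365 J/s

0.54 J/s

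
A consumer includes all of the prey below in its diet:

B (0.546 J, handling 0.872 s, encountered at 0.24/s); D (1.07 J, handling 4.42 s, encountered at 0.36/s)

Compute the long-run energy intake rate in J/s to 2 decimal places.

0.18 J/s

Energy encountered per unit search time: 0.24×0.546 + 0.36×1.07 = 0.5162 J/s.
Handling time per unit search time: 0.24×0.872 + 0.36×4.42 = 1.8.
Rate = 0.5162/(1 + 1.8) = 0.1843 J/s.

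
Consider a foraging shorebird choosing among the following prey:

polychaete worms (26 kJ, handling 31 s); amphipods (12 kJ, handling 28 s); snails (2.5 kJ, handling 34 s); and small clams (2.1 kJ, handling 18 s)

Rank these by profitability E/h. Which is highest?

In descending order of E/h:
polychaete worms: 26/31 = 0.839 kJ/s
amphipods: 12/28 = 0.429 kJ/s
small clams: 2.1/18 = 0.117 kJ/s
snails: 2.5/34 = 0.0735 kJ/s

polychaete worms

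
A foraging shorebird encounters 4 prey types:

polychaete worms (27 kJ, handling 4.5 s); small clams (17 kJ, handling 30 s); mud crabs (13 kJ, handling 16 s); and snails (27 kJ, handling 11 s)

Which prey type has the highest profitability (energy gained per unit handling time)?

polychaete worms

In descending order of E/h:
polychaete worms: 27/4.5 = 6 kJ/s
snails: 27/11 = 2.45 kJ/s
mud crabs: 13/16 = 0.812 kJ/s
small clams: 17/30 = 0.567 kJ/s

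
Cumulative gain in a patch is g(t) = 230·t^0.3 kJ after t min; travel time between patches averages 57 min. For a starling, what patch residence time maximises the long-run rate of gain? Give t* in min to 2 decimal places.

24.43 min

Maximise g(t)/(T+t): set derivative to zero → g'(t)(T+t) = g(t).
g'(t) = 0.3·230·t^-0.7. Setting 0.3·230·t^-0.7 = 230·t^0.3/(57+t) gives 0.3(57+t) = t, so 0.70·t = 0.3×57.
t* = 0.3×57/0.70 = 24.43 min.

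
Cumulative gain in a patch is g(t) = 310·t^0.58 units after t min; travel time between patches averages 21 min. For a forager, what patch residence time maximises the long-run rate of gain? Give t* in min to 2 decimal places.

Maximise g(t)/(T+t): set derivative to zero → g'(t)(T+t) = g(t).
g'(t) = 0.58·310·t^-0.42. Setting 0.58·310·t^-0.42 = 310·t^0.58/(21+t) gives 0.58(21+t) = t, so 0.42·t = 0.58×21.
t* = 0.58×21/0.42 = 29 min.

29.00 min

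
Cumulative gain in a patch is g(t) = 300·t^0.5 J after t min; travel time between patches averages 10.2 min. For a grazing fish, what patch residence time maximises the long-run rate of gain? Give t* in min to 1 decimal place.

By the marginal value theorem, leave when the instantaneous gain rate g'(t) equals the habitat-wide average g(t)/(T + t).
g'(t) = 0.5·300·t^-0.5. Setting 0.5·300·t^-0.5 = 300·t^0.5/(10.2+t) gives 0.5(10.2+t) = t, so 0.50·t = 0.5×10.2.
t* = 0.5×10.2/0.50 = 10.2 min.

10.2 min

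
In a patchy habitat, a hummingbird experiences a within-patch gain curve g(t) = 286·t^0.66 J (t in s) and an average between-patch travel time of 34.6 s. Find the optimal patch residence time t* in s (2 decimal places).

67.16 s

Maximise g(t)/(T+t): set derivative to zero → g'(t)(T+t) = g(t).
g'(t) = 0.66·286·t^-0.34. Setting 0.66·286·t^-0.34 = 286·t^0.66/(34.6+t) gives 0.66(34.6+t) = t, so 0.34·t = 0.66×34.6.
t* = 0.66×34.6/0.34 = 67.16 s.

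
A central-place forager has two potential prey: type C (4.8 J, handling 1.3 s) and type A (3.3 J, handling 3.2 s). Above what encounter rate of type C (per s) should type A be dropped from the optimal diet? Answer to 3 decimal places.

Drop type A once their profitability E₂/h₂ falls below the rate achievable on type C alone: E₂/h₂ = λE₁/(1 + λh₁).
Solve for λ: λE₁h₂ = E₂(1 + λh₁) → λ(E₁h₂ − E₂h₁) = E₂ → λ = E₂/(E₁h₂ − E₂h₁).
λ = 3.3/(4.8×3.2 − 3.3×1.3) = 3.3/11.07 = 0.2981 per s.

0.298 per s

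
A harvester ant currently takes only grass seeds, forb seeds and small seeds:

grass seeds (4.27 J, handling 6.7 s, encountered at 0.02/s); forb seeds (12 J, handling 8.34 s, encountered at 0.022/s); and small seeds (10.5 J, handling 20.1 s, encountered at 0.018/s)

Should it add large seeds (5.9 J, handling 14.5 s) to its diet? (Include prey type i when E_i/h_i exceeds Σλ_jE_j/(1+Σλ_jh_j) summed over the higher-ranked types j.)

Yes

Intake rate on the current diet: R = (0.02×4.27 + 0.022×12 + 0.018×10.5) / (1 + 0.02×6.7 + 0.022×8.34 + 0.018×20.1) = 0.5384/1.679 = 0.3206 J/s.
large seeds: E/h = 5.9/14.5 = 0.4069 J/s.
Since 0.4069 > R, including large seeds increases the long-run rate.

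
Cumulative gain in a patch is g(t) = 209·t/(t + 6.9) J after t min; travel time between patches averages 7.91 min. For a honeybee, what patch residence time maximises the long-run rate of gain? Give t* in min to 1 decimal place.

Optimal t* satisfies g'(t*) = g(t*)/(T + t*).
g'(t) = 209·6.9/(t + 6.9)². Setting 209·6.9/(t+6.9)² = 209t/[(t+6.9)(7.91+t)] gives 6.9(7.91+t) = t(t+6.9), so t² = 6.9×7.91 = 54.58.
t* = √54.58 = 7.388 min.

7.4 min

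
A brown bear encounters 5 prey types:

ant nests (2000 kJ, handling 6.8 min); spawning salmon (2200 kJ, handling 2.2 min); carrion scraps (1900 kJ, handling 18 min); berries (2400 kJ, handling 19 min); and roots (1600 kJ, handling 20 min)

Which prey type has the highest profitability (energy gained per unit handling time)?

spawning salmon

In descending order of E/h:
spawning salmon: 2200/2.2 = 1e+03 kJ/min
ant nests: 2000/6.8 = 294 kJ/min
berries: 2400/19 = 126 kJ/min
carrion scraps: 1900/18 = 106 kJ/min
roots: 1600/20 = 80 kJ/min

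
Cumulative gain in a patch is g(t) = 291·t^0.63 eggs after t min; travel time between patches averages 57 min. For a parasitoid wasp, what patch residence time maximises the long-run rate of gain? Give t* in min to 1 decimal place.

Optimal t* satisfies g'(t*) = g(t*)/(T + t*).
g'(t) = 0.63·291·t^-0.37. Setting 0.63·291·t^-0.37 = 291·t^0.63/(57+t) gives 0.63(57+t) = t, so 0.37·t = 0.63×57.
t* = 0.63×57/0.37 = 97.05 min.

97.1 min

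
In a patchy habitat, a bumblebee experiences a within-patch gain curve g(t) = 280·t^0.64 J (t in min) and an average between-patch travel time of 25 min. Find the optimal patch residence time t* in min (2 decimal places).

44.44 min

By the marginal value theorem, leave when the instantaneous gain rate g'(t) equals the habitat-wide average g(t)/(T + t).
g'(t) = 0.64·280·t^-0.36. Setting 0.64·280·t^-0.36 = 280·t^0.64/(25+t) gives 0.64(25+t) = t, so 0.36·t = 0.64×25.
t* = 0.64×25/0.36 = 44.44 min.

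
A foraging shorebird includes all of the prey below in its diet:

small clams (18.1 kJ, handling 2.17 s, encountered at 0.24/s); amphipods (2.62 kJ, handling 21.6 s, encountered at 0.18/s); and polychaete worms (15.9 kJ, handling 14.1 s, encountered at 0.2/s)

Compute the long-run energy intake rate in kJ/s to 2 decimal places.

0.97 kJ/s

R = Σλ_iE_i / (1 + Σλ_ih_i)
Numerator: 0.24×18.1 + 0.18×2.62 + 0.2×15.9 = 7.996
Denominator: 1 + 0.24×2.17 + 0.18×21.6 + 0.2×14.1 = 8.229
R = 7.996/8.229 = 0.9717 kJ/s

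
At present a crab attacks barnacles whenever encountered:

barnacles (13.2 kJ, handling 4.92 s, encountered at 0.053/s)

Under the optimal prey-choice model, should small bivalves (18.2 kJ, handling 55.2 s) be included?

Current rate: (0.053×13.2)/(1 + 0.053×4.92) = 0.5549 kJ/s.
Profitability of small bivalves: 18.2/55.2 = 0.3297 kJ/s.
Since 0.3297 < R, time spent handling small bivalves is better spent searching.

No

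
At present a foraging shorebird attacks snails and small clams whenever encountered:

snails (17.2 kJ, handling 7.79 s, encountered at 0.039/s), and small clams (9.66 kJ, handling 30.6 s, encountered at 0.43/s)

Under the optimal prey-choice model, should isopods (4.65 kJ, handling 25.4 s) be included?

No

Intake rate on the current diet: R = (0.039×17.2 + 0.43×9.66) / (1 + 0.039×7.79 + 0.43×30.6) = 4.825/14.46 = 0.3336 kJ/s.
Profitability of isopods: 4.65/25.4 = 0.1831 kJ/s.
Since 0.1831 < R, time spent handling isopods is better spent searching.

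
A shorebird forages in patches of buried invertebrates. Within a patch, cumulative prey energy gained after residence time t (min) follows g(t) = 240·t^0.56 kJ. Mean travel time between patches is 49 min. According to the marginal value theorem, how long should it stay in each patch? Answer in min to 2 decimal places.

62.36 min

By the marginal value theorem, leave when the instantaneous gain rate g'(t) equals the habitat-wide average g(t)/(T + t).
g'(t) = 0.56·240·t^-0.44. Setting 0.56·240·t^-0.44 = 240·t^0.56/(49+t) gives 0.56(49+t) = t, so 0.44·t = 0.56×49.
t* = 0.56×49/0.44 = 62.36 min.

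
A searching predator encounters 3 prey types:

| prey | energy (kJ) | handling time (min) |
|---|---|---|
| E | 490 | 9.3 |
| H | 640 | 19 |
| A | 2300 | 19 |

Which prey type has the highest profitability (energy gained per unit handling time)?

A

Profitability E/h (kJ/min): E = 490/9.3 = 52.7, H = 640/19 = 33.7, A = 2300/19 = 121.
Ranked: A > E > H.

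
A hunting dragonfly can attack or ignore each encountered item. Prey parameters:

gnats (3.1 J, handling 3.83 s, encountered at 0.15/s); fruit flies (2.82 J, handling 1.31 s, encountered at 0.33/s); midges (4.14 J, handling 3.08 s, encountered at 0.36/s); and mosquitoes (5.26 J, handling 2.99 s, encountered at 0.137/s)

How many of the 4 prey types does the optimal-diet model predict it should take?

Rank by E/h (J/s): fruit flies 2.15, mosquitoes 1.76, midges 1.34, gnats 0.809. Include each in turn until the next type's E/h falls below the running intake rate.
Rate on top 1: 0.6497. mosquitoes: 1.76 > 0.6497 → include.
Rate on top 2: 0.8965. midges: 1.34 > 0.8965 → include.
Rate on top 3: 1.065. gnats: 0.809 < 1.065 → exclude; stop.
Optimal diet: fruit flies, mosquitoes, midges — 3 of 4 types.

3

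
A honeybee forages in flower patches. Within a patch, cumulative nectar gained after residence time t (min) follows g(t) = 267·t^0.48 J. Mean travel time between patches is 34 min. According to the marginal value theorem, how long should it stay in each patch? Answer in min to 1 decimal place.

By the marginal value theorem, leave when the instantaneous gain rate g'(t) equals the habitat-wide average g(t)/(T + t).
g'(t) = 0.48·267·t^-0.52. Setting 0.48·267·t^-0.52 = 267·t^0.48/(34+t) gives 0.48(34+t) = t, so 0.52·t = 0.48×34.
t* = 0.48×34/0.52 = 31.38 min.

31.4 min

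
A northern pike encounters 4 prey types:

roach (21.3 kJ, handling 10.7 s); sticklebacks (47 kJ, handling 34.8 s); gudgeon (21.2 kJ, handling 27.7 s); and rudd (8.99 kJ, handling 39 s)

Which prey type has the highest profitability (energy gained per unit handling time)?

Profitability E/h (kJ/s): roach = 21.3/10.7 = 1.99, sticklebacks = 47/34.8 = 1.35, gudgeon = 21.2/27.7 = 0.765, rudd = 8.99/39 = 0.231.
Ranked: roach > sticklebacks > gudgeon > rudd.

roach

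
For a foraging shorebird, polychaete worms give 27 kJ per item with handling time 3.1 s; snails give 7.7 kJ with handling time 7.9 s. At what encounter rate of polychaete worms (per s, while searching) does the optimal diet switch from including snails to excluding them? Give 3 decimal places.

At the threshold, the rate on polychaete worms alone equals the profitability of snails: λ·27/(1 + λ·3.1) = 7.7/7.9 = 0.9747.
Rearranging, λ(27 − 0.9747×3.1) = 0.9747, so λ = 0.9747/23.98 = 0.04065 per s.

0.041 per s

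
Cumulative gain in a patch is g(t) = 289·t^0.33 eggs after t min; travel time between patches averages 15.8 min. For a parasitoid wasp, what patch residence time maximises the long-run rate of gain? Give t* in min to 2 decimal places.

7.78 min

Optimal t* satisfies g'(t*) = g(t*)/(T + t*).
g'(t) = 0.33·289·t^-0.67. Setting 0.33·289·t^-0.67 = 289·t^0.33/(15.8+t) gives 0.33(15.8+t) = t, so 0.67·t = 0.33×15.8.
t* = 0.33×15.8/0.67 = 7.782 min.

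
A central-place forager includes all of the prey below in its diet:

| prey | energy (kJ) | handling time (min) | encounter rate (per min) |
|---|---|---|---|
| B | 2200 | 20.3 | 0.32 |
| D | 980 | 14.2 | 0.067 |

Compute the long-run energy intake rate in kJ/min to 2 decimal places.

91.11 kJ/min

R = Σλ_iE_i / (1 + Σλ_ih_i)
Numerator: 0.32×2200 + 0.067×980 = 769.7
Denominator: 1 + 0.32×20.3 + 0.067×14.2 = 8.447
R = 769.7/8.447 = 91.11 kJ/min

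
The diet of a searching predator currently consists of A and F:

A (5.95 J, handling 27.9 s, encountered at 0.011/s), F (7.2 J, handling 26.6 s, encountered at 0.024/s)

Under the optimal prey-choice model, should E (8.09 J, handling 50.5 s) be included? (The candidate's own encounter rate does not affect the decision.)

Yes

On A and F alone, R = ΣλE/(1+Σλh) = 0.2383/1.945 = 0.1225 J/s.
E: E/h = 8.09/50.5 = 0.1602 J/s.
0.1602 > 0.1225, so adding E raises the average — include it.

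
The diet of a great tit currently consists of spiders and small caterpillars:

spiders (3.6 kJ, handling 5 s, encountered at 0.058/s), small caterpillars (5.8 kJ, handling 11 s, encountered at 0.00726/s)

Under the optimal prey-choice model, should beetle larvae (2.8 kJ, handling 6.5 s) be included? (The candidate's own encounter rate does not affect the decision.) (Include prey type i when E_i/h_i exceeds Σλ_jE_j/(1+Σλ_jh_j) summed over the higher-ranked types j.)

Yes

Current rate: (0.058×3.6 + 0.00726×5.8)/(1 + 0.058×5 + 0.00726×11) = 0.1832 kJ/s.
beetle larvae: E/h = 2.8/6.5 = 0.4308 kJ/s.
Since 0.4308 > R, including beetle larvae increases the long-run rate.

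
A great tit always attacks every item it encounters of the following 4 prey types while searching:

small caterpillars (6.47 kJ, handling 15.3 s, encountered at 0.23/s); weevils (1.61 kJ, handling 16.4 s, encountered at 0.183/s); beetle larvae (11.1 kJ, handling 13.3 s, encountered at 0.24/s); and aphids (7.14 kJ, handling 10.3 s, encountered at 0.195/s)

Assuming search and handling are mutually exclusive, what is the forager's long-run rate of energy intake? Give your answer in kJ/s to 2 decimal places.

0.46 kJ/s

R = Σλ_iE_i / (1 + Σλ_ih_i)
Numerator: 0.23×6.47 + 0.183×1.61 + 0.24×11.1 + 0.195×7.14 = 5.839
Denominator: 1 + 0.23×15.3 + 0.183×16.4 + 0.24×13.3 + 0.195×10.3 = 12.72
R = 5.839/12.72 = 0.459 kJ/s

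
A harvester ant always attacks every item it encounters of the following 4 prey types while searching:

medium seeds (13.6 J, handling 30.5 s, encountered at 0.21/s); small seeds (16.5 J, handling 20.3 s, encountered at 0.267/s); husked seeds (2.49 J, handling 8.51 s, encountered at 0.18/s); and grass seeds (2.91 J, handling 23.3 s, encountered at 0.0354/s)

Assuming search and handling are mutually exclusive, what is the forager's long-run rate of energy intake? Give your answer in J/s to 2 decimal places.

0.51 J/s

R = (0.21×13.6 + 0.267×16.5 + 0.18×2.49 + 0.0354×2.91) / (1 + 0.21×30.5 + 0.267×20.3 + 0.18×8.51 + 0.0354×23.3) = 7.813/15.18 = 0.5146 J/s.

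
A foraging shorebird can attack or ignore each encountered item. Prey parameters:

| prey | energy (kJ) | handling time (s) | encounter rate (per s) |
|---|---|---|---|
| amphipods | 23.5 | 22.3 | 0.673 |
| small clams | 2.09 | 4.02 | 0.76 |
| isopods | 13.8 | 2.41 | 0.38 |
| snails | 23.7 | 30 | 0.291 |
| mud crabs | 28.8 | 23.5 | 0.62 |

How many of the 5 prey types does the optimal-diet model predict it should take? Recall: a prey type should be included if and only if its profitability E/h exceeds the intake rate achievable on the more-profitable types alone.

Rank by E/h (kJ/s): isopods 5.73, mud crabs 1.23, amphipods 1.05, snails 0.79, small clams 0.52. Include each in turn until the next type's E/h falls below the running intake rate.
Rate on top 1: 2.737. mud crabs: 1.23 < 2.737 → exclude; stop.
Optimal diet: isopods — 1 of 5 types.

1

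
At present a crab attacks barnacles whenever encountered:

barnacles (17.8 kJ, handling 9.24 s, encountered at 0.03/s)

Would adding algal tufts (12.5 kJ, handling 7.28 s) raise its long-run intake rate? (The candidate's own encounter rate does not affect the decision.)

Yes

On barnacles alone, R = ΣλE/(1+Σλh) = 0.534/1.277 = 0.4181 kJ/s.
algal tufts: E/h = 12.5/7.28 = 1.717 kJ/s.
Since 1.717 > R, including algal tufts increases the long-run rate.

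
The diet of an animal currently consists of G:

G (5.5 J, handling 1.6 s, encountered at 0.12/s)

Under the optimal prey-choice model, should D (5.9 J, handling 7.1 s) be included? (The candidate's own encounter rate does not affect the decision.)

On G alone, R = ΣλE/(1+Σλh) = 0.66/1.192 = 0.5537 J/s.
D: E/h = 5.9/7.1 = 0.831 J/s.
Since 0.831 > R, including D increases the long-run rate.

Yes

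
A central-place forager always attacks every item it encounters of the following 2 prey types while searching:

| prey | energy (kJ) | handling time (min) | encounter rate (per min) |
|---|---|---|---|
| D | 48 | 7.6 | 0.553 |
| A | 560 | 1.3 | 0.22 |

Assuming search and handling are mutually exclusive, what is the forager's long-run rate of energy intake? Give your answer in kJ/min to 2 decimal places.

R = (0.553×48 + 0.22×560) / (1 + 0.553×7.6 + 0.22×1.3) = 149.7/5.489 = 27.28 kJ/min.

27.28 kJ/min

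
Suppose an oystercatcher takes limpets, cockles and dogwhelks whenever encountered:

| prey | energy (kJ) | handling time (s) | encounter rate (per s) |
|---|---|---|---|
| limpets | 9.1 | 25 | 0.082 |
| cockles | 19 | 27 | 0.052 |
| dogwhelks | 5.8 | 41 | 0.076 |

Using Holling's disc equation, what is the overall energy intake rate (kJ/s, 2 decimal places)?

0.29 kJ/s

Energy encountered per unit search time: 0.082×9.1 + 0.052×19 + 0.076×5.8 = 2.175 kJ/s.
Handling time per unit search time: 0.082×25 + 0.052×27 + 0.076×41 = 6.57.
Rate = 2.175/(1 + 6.57) = 0.2873 kJ/s.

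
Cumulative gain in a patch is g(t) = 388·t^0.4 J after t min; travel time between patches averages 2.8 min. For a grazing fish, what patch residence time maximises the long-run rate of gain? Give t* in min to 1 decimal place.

Maximise g(t)/(T+t): set derivative to zero → g'(t)(T+t) = g(t).
g'(t) = 0.4·388·t^-0.6. Setting 0.4·388·t^-0.6 = 388·t^0.4/(2.8+t) gives 0.4(2.8+t) = t, so 0.60·t = 0.4×2.8.
t* = 0.4×2.8/0.60 = 1.867 min.

1.9 min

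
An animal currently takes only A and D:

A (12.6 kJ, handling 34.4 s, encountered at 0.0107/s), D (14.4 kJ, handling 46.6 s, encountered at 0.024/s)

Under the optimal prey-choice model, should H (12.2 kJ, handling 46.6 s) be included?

Current rate: (0.0107×12.6 + 0.024×14.4)/(1 + 0.0107×34.4 + 0.024×46.6) = 0.1932 kJ/s.
H: E/h = 12.2/46.6 = 0.2618 kJ/s.
Since 0.2618 > R, including H increases the long-run rate.

Yes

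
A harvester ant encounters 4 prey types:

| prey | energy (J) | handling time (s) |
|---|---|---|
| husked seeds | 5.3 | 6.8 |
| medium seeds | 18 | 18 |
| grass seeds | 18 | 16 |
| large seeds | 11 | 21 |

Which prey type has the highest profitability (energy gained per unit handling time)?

grass seeds

Profitability E/h (J/s): husked seeds = 5.3/6.8 = 0.779, medium seeds = 18/18 = 1, grass seeds = 18/16 = 1.12, large seeds = 11/21 = 0.524.
Ranked: grass seeds > medium seeds > husked seeds > large seeds.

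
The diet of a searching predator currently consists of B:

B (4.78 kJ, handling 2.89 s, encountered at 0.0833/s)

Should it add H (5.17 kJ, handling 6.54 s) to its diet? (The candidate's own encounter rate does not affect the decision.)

Yes

Intake rate on the current diet: R = (0.0833×4.78) / (1 + 0.0833×2.89) = 0.3982/1.241 = 0.3209 kJ/s.
Profitability of H: 5.17/6.54 = 0.7905 kJ/s.
0.7905 > 0.3209, so adding H raises the average — include it.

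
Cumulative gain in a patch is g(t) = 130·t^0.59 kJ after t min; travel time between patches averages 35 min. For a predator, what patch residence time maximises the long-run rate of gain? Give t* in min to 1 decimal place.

50.4 min

Optimal t* satisfies g'(t*) = g(t*)/(T + t*).
g'(t) = 0.59·130·t^-0.41. Setting 0.59·130·t^-0.41 = 130·t^0.59/(35+t) gives 0.59(35+t) = t, so 0.41·t = 0.59×35.
t* = 0.59×35/0.41 = 50.37 min.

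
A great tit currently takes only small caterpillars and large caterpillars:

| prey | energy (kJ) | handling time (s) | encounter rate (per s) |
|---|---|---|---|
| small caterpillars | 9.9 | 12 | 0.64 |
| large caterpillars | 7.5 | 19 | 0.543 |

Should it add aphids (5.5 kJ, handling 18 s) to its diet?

No

Current rate: (0.64×9.9 + 0.543×7.5)/(1 + 0.64×12 + 0.543×19) = 0.5479 kJ/s.
Profitability of aphids: 5.5/18 = 0.3056 kJ/s.
0.3056 < 0.5479, so adding aphids would lower the average — exclude it.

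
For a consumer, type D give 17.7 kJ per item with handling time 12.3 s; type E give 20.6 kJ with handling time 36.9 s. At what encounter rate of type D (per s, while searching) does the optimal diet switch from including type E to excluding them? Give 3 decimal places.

At the threshold, the rate on type D alone equals the profitability of type E: λ·17.7/(1 + λ·12.3) = 20.6/36.9 = 0.5583.
Rearranging, λ(17.7 − 0.5583×12.3) = 0.5583, so λ = 0.5583/10.83 = 0.05153 per s.

0.052 per s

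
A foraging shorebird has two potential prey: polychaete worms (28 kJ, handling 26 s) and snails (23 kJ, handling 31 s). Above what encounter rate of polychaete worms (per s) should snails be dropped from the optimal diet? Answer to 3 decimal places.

0.085 per s

At the threshold, the rate on polychaete worms alone equals the profitability of snails: λ·28/(1 + λ·26) = 23/31 = 0.7419.
Rearranging, λ(28 − 0.7419×26) = 0.7419, so λ = 0.7419/8.71 = 0.08519 per s.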